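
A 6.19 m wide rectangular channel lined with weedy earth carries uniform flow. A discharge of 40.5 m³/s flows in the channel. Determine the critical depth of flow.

y_c = 1.63 m

For a rectangular channel, critical depth y_c = (q²/g)^(1/3) where q = Q/b = 40.5/6.19 = 6.543 m²/s.
So y_c = (6.543²/9.81)^(1/3) = 1.63 m.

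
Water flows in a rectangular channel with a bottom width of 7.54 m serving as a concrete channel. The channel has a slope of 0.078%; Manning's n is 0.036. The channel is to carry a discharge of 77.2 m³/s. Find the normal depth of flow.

y_n = 7.21 m

Manning's equation rearranged: A R^(2/3) = nQ / (1·√S) = 0.036 × 77.2 / (√0.00078) = 99.51.
At y = 8.2 m: A R^(2/3) = 116.4 — over.
At y = 7.21 m: A R^(2/3) = 99.48 — ≈ 99.51.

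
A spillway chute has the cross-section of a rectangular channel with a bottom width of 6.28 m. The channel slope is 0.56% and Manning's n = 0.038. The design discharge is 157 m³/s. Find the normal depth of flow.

y_n = 7.48 m

Manning's equation rearranged: A R^(2/3) = nQ / (1·√S) = 0.038 × 157 / (√0.0056) = 79.72.
Trying y = 5.66 m: A R^(2/3) = 56.79 — too small.
Trying y = 9.45 m: A R^(2/3) = 105.1 — too large.
Trying y = 7.48 m: A R^(2/3) = 79.74 — ≈ 79.72.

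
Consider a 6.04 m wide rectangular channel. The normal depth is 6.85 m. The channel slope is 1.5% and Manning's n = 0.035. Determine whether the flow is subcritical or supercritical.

subcritical

Flow area A = b·y = 6.04 × 6.85 = 41.37 m². Wetted perimeter P = b + 2y = 6.04 + 2×6.85 = 19.74 m.
Hydraulic radius R = A/P = 41.37/19.74 = 2.096 m.
V = (1/n) R^(2/3) √S = (1/0.035) × 2.096^(2/3) × √0.015 = 5.731 m/s. Hydraulic depth D_h = A/T = 41.37/6.04 = 6.85 m.
Froude number Fr = V/√(g·D_h) = 5.731/√(9.81×6.85) = 0.699, which is less than 1, so the flow is subcritical.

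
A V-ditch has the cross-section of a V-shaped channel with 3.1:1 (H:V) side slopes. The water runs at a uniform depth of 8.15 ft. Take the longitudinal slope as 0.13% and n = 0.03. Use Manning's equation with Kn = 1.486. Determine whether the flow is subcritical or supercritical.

For a triangular section with side slope z = 3.1: A = zy² = 3.1×8.15² = 205.9 ft²; P = 2y√(1+z²) = 2×8.15×3.257 = 53.09 ft.
Hydraulic radius R = A/P = 205.9/53.09 = 3.878 ft.
V = (1.486/n) R^(2/3) √S = (1.486/0.03) × 3.878^(2/3) × √0.0013 = 4.408 ft/s. Hydraulic depth D_h = A/T = 205.9/50.53 = 4.075 ft.
Froude number Fr = V/√(g·D_h) = 4.408/√(32.2×4.075) = 0.385, which is less than 1, so the flow is subcritical.

subcritical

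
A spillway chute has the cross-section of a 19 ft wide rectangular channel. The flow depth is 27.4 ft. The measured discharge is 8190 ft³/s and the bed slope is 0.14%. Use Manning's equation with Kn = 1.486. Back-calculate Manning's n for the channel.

Flow area A = b·y = 19 × 27.4 = 520.6 ft². Wetted perimeter P = b + 2y = 19 + 2×27.4 = 73.8 ft.
Hydraulic radius R = A/P = 520.6/73.8 = 7.054 ft.
Rearranging Manning's equation: n = (1.486/Q) A R^(2/3) S^(1/2) = (1.486/8190) × 520.6 × 7.054^(2/3) × √0.0014 = 0.013.

n = 0.013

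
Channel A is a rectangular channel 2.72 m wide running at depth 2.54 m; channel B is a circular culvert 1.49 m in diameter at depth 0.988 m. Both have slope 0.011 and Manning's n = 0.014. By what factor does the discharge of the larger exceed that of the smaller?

9.07

Channel A: Flow area A = b·y = 2.72 × 2.54 = 6.909 m². Wetted perimeter P = b + 2y = 2.72 + 2×2.54 = 7.8 m. Hydraulic radius R = A/P = 6.909/7.8 = 0.8857 m. Q_A = (1/0.014)·6.909·0.8857^(2/3)·√0.011 = 47.74 m³/s.
Channel B: For a circular section of diameter D = 1.49 m at depth y = 0.988 m, the central angle is θ = 2 arccos(1 − 2y/D) = 3.806 rad. Then A = (D²/8)(θ − sin θ) = 1.227 m² and P = Dθ/2 = 2.836 m. Hydraulic radius R = A/P = 1.227/2.836 = 0.4329 m. Q_B = (1/0.014)·1.227·0.4329^(2/3)·√0.011 = 5.261 m³/s.
The larger discharge is 47.74 m³/s and the smaller is 5.261 m³/s; the ratio is 9.07.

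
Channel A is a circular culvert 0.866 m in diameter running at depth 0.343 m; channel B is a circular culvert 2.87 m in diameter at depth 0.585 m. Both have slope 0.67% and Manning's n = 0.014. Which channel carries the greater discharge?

channel B

Channel A: For a circular section of diameter D = 0.866 m at depth y = 0.343 m, the central angle is θ = 2 arccos(1 − 2y/D) = 2.723 rad. Then A = (D²/8)(θ − sin θ) = 0.2171 m² and P = Dθ/2 = 1.179 m. Hydraulic radius R = A/P = 0.2171/1.179 = 0.1842 m. Q_A = (1/0.014)·0.2171·0.1842^(2/3)·√0.0067 = 0.4109 m³/s.
Channel B: For a circular section of diameter D = 2.87 m at depth y = 0.585 m, the central angle is θ = 2 arccos(1 − 2y/D) = 1.874 rad. Then A = (D²/8)(θ − sin θ) = 0.9464 m² and P = Dθ/2 = 2.689 m. Hydraulic radius R = A/P = 0.9464/2.689 = 0.352 m. Q_B = (1/0.014)·0.9464·0.352^(2/3)·√0.0067 = 2.759 m³/s.
Q_A = 0.4109 m³/s vs Q_B = 2.759 m³/s, so channel B carries more.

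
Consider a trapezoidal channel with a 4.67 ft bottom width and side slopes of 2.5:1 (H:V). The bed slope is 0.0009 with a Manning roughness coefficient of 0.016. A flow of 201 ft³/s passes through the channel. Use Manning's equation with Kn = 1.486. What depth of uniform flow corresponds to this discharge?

y_n = 3.45 ft

Manning's equation rearranged: A R^(2/3) = nQ / (1.486·√S) = 0.016 × 201 / (1.486 × √0.0009) = 72.14.
At y = 4.2 ft: A R^(2/3) = 112.1 — over.
At y = 2.8 ft: A R^(2/3) = 45.71 — short.
At y = 3.45 ft: A R^(2/3) = 72.15 — ≈ 72.14.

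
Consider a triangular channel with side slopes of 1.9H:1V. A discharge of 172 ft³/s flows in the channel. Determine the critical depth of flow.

At critical depth, Q² T / (g A³) = 1, i.e. A³/T = Q²/g = 172²/32.2 = 918.8.
Try y = 2.9 ft: A³/T = 370.2 — short.
Try y = 3.48 ft: A³/T = 921.2 — close enough.

y_c = 3.48 ft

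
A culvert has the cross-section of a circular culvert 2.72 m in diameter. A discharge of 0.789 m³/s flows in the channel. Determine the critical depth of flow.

At critical depth, Q² T / (g A³) = 1, i.e. A³/T = Q²/g = 0.789²/9.81 = 0.06346.
Try y = 0.437 m: A³/T = 0.1101 — too large.
Try y = 0.269 m: A³/T = 0.01622 — too small.
Try y = 0.38 m: A³/T = 0.06352 — ≈ 0.06346.

y_c = 0.38 m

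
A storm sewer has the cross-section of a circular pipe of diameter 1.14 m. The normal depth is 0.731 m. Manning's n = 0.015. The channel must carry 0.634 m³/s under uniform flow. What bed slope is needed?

For a circular section of diameter D = 1.14 m at depth y = 0.731 m, the central angle is θ = 2 arccos(1 − 2y/D) = 3.714 rad. Then A = (D²/8)(θ − sin θ) = 0.6914 m² and P = Dθ/2 = 2.117 m.
Hydraulic radius R = A/P = 0.6914/2.117 = 0.3266 m.
From Manning's equation, S = [nQ / (1 A R^(2/3))]² = [0.015 × 0.634 / (1 × 0.6914 × 0.3266^(2/3))]² = 0.000841.

S = 0.000841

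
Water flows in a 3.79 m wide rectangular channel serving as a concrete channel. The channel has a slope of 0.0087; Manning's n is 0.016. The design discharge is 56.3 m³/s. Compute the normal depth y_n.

Manning's equation rearranged: A R^(2/3) = nQ / (1·√S) = 0.016 × 56.3 / (√0.0087) = 9.658.
Try y = 2.01 m: A R^(2/3) = 7.492 — short.
Try y = 2.71 m: A R^(2/3) = 11.05 — over.
Try y = 2.44 m: A R^(2/3) = 9.654 — matches.

y_n = 2.44 m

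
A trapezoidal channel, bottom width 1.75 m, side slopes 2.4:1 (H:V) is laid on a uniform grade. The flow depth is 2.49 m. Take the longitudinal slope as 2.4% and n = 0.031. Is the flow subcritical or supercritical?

With bottom width b = 1.75 m and side slope z = 2.4: A = (b + zy)y = (1.75 + 2.4×2.49)×2.49 = 19.24 m²; P = b + 2y√(1+z²) = 1.75 + 2×2.49×2.6 = 14.7 m.
Hydraulic radius R = A/P = 19.24/14.7 = 1.309 m.
V = (1/n) R^(2/3) √S = (1/0.031) × 1.309^(2/3) × √0.024 = 5.98 m/s. Hydraulic depth D_h = A/T = 19.24/13.7 = 1.404 m.
Froude number Fr = V/√(g·D_h) = 5.98/√(9.81×1.404) = 1.61, which is greater than 1, so the flow is supercritical.

supercritical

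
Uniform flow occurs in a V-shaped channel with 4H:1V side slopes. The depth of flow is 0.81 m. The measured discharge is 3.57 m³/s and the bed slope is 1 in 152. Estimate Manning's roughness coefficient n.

For a triangular section with side slope z = 4: A = zy² = 4×0.81² = 2.624 m²; P = 2y√(1+z²) = 2×0.81×4.123 = 6.679 m.
Hydraulic radius R = A/P = 2.624/6.679 = 0.3929 m.
Rearranging Manning's equation: n = (1/Q) A R^(2/3) S^(1/2) = (1/3.57) × 2.624 × 0.3929^(2/3) × √0.006579 = 0.032.

n = 0.032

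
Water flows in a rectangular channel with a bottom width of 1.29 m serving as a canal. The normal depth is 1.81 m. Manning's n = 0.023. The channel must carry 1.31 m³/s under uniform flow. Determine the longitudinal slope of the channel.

Flow area A = b·y = 1.29 × 1.81 = 2.335 m². Wetted perimeter P = b + 2y = 1.29 + 2×1.81 = 4.91 m.
Hydraulic radius R = A/P = 2.335/4.91 = 0.4755 m.
From Manning's equation, S = [nQ / (1 A R^(2/3))]² = [0.023 × 1.31 / (1 × 2.335 × 0.4755^(2/3))]² = 0.000449.

S = 0.000449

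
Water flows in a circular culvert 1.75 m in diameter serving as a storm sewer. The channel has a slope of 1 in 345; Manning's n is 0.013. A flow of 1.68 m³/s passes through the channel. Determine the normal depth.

y_n = 0.649 m

Manning's equation rearranged: A R^(2/3) = nQ / (1·√S) = 0.013 × 1.68 / (√0.002899) = 0.4057.
Trying y = 0.559 m: A R^(2/3) = 0.3063 — too small.
Trying y = 0.826 m: A R^(2/3) = 0.6278 — too large.
Trying y = 0.649 m: A R^(2/3) = 0.4062 — close enough.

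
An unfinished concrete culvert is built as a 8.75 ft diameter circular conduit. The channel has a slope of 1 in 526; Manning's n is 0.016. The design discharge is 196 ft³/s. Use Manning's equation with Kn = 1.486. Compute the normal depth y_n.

y_n = 4.26 ft

Manning's equation rearranged: A R^(2/3) = nQ / (1.486·√S) = 0.016 × 196 / (1.486 × √0.001901) = 48.4.
At y = 3.7 ft: A R^(2/3) = 37.77 — too small.
At y = 4.26 ft: A R^(2/3) = 48.41 — ≈ 48.4.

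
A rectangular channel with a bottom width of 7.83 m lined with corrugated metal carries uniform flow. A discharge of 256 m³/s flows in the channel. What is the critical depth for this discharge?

For a rectangular channel, critical depth y_c = (q²/g)^(1/3) where q = Q/b = 256/7.83 = 32.69 m²/s.
So y_c = (32.69²/9.81)^(1/3) = 4.78 m.

y_c = 4.78 m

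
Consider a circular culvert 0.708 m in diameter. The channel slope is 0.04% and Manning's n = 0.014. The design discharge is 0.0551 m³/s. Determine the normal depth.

Manning's equation rearranged: A R^(2/3) = nQ / (1·√S) = 0.014 × 0.0551 / (√0.0004) = 0.03857.
At y = 0.214 m: A R^(2/3) = 0.02466 — too small.
At y = 0.332 m: A R^(2/3) = 0.05557 — too large.
At y = 0.271 m: A R^(2/3) = 0.03857 — ≈ 0.03857.

y_n = 0.271 m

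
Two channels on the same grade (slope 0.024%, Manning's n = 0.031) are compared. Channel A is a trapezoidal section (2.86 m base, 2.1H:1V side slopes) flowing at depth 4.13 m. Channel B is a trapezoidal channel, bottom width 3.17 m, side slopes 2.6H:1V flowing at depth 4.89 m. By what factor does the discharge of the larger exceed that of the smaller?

1.82

Channel A: With bottom width b = 2.86 m and side slope z = 2.1: A = (b + zy)y = (2.86 + 2.1×4.13)×4.13 = 47.63 m²; P = b + 2y√(1+z²) = 2.86 + 2×4.13×2.326 = 22.07 m. Hydraulic radius R = A/P = 47.63/22.07 = 2.158 m. Q_A = (1/0.031)·47.63·2.158^(2/3)·√0.00024 = 39.75 m³/s.
Channel B: With bottom width b = 3.17 m and side slope z = 2.6: A = (b + zy)y = (3.17 + 2.6×4.89)×4.89 = 77.67 m²; P = b + 2y√(1+z²) = 3.17 + 2×4.89×2.786 = 30.41 m. Hydraulic radius R = A/P = 77.67/30.41 = 2.554 m. Q_B = (1/0.031)·77.67·2.554^(2/3)·√0.00024 = 72.52 m³/s.
The larger discharge is 72.52 m³/s and the smaller is 39.75 m³/s; the ratio is 1.82.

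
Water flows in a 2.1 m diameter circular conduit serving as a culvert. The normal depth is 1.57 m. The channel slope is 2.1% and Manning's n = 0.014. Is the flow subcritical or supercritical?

For a circular section of diameter D = 2.1 m at depth y = 1.57 m, the central angle is θ = 2 arccos(1 − 2y/D) = 4.178 rad. Then A = (D²/8)(θ − sin θ) = 2.777 m² and P = Dθ/2 = 4.387 m.
Hydraulic radius R = A/P = 2.777/4.387 = 0.6331 m.
V = (1/n) R^(2/3) √S = (1/0.014) × 0.6331^(2/3) × √0.021 = 7.632 m/s. Hydraulic depth D_h = A/T = 2.777/1.824 = 1.522 m.
Froude number Fr = V/√(g·D_h) = 7.632/√(9.81×1.522) = 1.97, which is greater than 1, so the flow is supercritical.

supercritical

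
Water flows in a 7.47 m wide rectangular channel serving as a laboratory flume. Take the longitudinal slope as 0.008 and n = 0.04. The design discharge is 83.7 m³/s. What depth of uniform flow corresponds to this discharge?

Manning's equation rearranged: A R^(2/3) = nQ / (1·√S) = 0.04 × 83.7 / (√0.008) = 37.43.
At y = 2.42 m: A R^(2/3) = 23.36 — short.
At y = 3.96 m: A R^(2/3) = 45.73 — over.
At y = 3.41 m: A R^(2/3) = 37.45 — close enough.

y_n = 3.41 m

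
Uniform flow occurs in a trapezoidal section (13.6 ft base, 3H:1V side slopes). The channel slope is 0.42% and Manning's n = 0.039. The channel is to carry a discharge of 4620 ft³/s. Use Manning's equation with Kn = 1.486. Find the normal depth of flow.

y_n = 11.4 ft

Manning's equation rearranged: A R^(2/3) = nQ / (1.486·√S) = 0.039 × 4620 / (1.486 × √0.0042) = 1871.
At y = 10.1 ft: A R^(2/3) = 1419 — short.
At y = 11.4 ft: A R^(2/3) = 1870 — ≈ 1871.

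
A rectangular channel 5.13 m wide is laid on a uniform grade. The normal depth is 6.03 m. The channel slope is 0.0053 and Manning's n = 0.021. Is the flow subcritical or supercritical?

Flow area A = b·y = 5.13 × 6.03 = 30.93 m². Wetted perimeter P = b + 2y = 5.13 + 2×6.03 = 17.19 m.
Hydraulic radius R = A/P = 30.93/17.19 = 1.8 m.
V = (1/n) R^(2/3) √S = (1/0.021) × 1.8^(2/3) × √0.0053 = 5.129 m/s. Hydraulic depth D_h = A/T = 30.93/5.13 = 6.03 m.
Froude number Fr = V/√(g·D_h) = 5.129/√(9.81×6.03) = 0.667, which is less than 1, so the flow is subcritical.

subcritical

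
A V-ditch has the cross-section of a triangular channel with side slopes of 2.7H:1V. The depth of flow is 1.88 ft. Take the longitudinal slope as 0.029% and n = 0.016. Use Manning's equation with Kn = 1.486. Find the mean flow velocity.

V = 1.45 ft/s

For a triangular section with side slope z = 2.7: A = zy² = 2.7×1.88² = 9.543 ft²; P = 2y√(1+z²) = 2×1.88×2.879 = 10.83 ft.
Hydraulic radius R = A/P = 9.543/10.83 = 0.8815 ft.
From Manning's equation, V = (1.486/n) R^(2/3) S^(1/2) = (1.486/0.016) × 0.8815^(2/3) × 0.00029^(1/2) = 1.45 ft/s.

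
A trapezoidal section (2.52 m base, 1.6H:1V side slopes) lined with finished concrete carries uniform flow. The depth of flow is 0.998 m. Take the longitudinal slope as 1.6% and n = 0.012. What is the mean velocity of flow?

V = 7.94 m/s

With bottom width b = 2.52 m and side slope z = 1.6: A = (b + zy)y = (2.52 + 1.6×0.998)×0.998 = 4.109 m²; P = b + 2y√(1+z²) = 2.52 + 2×0.998×1.887 = 6.286 m.
Hydraulic radius R = A/P = 4.109/6.286 = 0.6536 m.
From Manning's equation, V = (1/n) R^(2/3) S^(1/2) = (1/0.012) × 0.6536^(2/3) × 0.016^(1/2) = 7.94 m/s.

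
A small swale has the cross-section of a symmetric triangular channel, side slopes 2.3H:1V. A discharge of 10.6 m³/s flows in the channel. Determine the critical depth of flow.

y_c = 1.34 m

At critical depth, Q² T / (g A³) = 1, i.e. A³/T = Q²/g = 10.6²/9.81 = 11.45.
Try y = 1.02 m: A³/T = 2.92 — too small.
Try y = 1.62 m: A³/T = 29.51 — too large.
Try y = 1.34 m: A³/T = 11.43 — matches.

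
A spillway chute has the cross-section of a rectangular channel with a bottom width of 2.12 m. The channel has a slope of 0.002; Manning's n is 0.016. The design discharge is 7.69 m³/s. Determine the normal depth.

Manning's equation rearranged: A R^(2/3) = nQ / (1·√S) = 0.016 × 7.69 / (√0.002) = 2.751.
At y = 2 m: A R^(2/3) = 3.32 — over.
At y = 1.24 m: A R^(2/3) = 1.81 — short.
At y = 1.72 m: A R^(2/3) = 2.752 — close enough.

y_n = 1.72 m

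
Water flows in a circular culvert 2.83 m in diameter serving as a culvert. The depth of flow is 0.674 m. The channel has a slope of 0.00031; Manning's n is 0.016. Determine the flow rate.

For a circular section of diameter D = 2.83 m at depth y = 0.674 m, the central angle is θ = 2 arccos(1 − 2y/D) = 2.039 rad. Then A = (D²/8)(θ − sin θ) = 1.148 m² and P = Dθ/2 = 2.886 m.
Hydraulic radius R = A/P = 1.148/2.886 = 0.3979 m.
Manning's equation: Q = (1/n) A R^(2/3) S^(1/2) = (1/0.016) × 1.148 × 0.3979^(2/3) × 0.00031^(1/2) = 0.684 m³/s.

Q = 0.684 m³/s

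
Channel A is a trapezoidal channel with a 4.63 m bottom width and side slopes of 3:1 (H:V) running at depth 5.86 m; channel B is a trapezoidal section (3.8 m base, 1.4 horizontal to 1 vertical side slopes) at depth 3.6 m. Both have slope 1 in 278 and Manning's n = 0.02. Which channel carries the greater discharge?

Channel A: With bottom width b = 4.63 m and side slope z = 3: A = (b + zy)y = (4.63 + 3×5.86)×5.86 = 130.2 m²; P = b + 2y√(1+z²) = 4.63 + 2×5.86×3.162 = 41.69 m. Hydraulic radius R = A/P = 130.2/41.69 = 3.122 m. Q_A = (1/0.02)·130.2·3.122^(2/3)·√0.003597 = 833.7 m³/s.
Channel B: With bottom width b = 3.8 m and side slope z = 1.4: A = (b + zy)y = (3.8 + 1.4×3.6)×3.6 = 31.82 m²; P = b + 2y√(1+z²) = 3.8 + 2×3.6×1.72 = 16.19 m. Hydraulic radius R = A/P = 31.82/16.19 = 1.966 m. Q_B = (1/0.02)·31.82·1.966^(2/3)·√0.003597 = 149.8 m³/s.
Q_A = 833.7 m³/s vs Q_B = 149.8 m³/s, so channel A carries more.

channel A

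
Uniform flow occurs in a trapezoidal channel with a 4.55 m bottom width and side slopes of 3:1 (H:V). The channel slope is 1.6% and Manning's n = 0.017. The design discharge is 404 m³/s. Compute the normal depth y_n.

Manning's equation rearranged: A R^(2/3) = nQ / (1·√S) = 0.017 × 404 / (√0.016) = 54.3.
Try y = 2.49 m: A R^(2/3) = 38.77 — too small.
Try y = 3.69 m: A R^(2/3) = 93.52 — too large.
Try y = 2.9 m: A R^(2/3) = 54.27 — ≈ 54.3.

y_n = 2.9 m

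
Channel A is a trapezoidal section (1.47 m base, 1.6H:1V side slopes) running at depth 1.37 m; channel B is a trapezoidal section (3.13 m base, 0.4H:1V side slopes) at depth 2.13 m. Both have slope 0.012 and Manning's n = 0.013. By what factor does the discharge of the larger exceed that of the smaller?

Channel A: With bottom width b = 1.47 m and side slope z = 1.6: A = (b + zy)y = (1.47 + 1.6×1.37)×1.37 = 5.017 m²; P = b + 2y√(1+z²) = 1.47 + 2×1.37×1.887 = 6.64 m. Hydraulic radius R = A/P = 5.017/6.64 = 0.7556 m. Q_A = (1/0.013)·5.017·0.7556^(2/3)·√0.012 = 35.07 m³/s.
Channel B: With bottom width b = 3.13 m and side slope z = 0.4: A = (b + zy)y = (3.13 + 0.4×2.13)×2.13 = 8.482 m²; P = b + 2y√(1+z²) = 3.13 + 2×2.13×1.077 = 7.718 m. Hydraulic radius R = A/P = 8.482/7.718 = 1.099 m. Q_B = (1/0.013)·8.482·1.099^(2/3)·√0.012 = 76.11 m³/s.
The larger discharge is 76.11 m³/s and the smaller is 35.07 m³/s; the ratio is 2.17.

2.17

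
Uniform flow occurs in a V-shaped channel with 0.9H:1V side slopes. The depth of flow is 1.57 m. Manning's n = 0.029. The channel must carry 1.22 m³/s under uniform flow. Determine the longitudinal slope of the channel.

For a triangular section with side slope z = 0.9: A = zy² = 0.9×1.57² = 2.218 m²; P = 2y√(1+z²) = 2×1.57×1.345 = 4.224 m.
Hydraulic radius R = A/P = 2.218/4.224 = 0.5251 m.
From Manning's equation, S = [nQ / (1 A R^(2/3))]² = [0.029 × 1.22 / (1 × 2.218 × 0.5251^(2/3))]² = 0.0006.

S = 0.0006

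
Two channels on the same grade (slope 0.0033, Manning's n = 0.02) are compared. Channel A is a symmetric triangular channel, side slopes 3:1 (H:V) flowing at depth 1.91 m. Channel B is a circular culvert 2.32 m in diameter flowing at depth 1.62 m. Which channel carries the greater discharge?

channel A

Channel A: For a triangular section with side slope z = 3: A = zy² = 3×1.91² = 10.94 m²; P = 2y√(1+z²) = 2×1.91×3.162 = 12.08 m. Hydraulic radius R = A/P = 10.94/12.08 = 0.906 m. Q_A = (1/0.02)·10.94·0.906^(2/3)·√0.0033 = 29.43 m³/s.
Channel B: For a circular section of diameter D = 2.32 m at depth y = 1.62 m, the central angle is θ = 2 arccos(1 − 2y/D) = 3.957 rad. Then A = (D²/8)(θ − sin θ) = 3.152 m² and P = Dθ/2 = 4.59 m. Hydraulic radius R = A/P = 3.152/4.59 = 0.6867 m. Q_B = (1/0.02)·3.152·0.6867^(2/3)·√0.0033 = 7.047 m³/s.
Q_A = 29.43 m³/s vs Q_B = 7.047 m³/s, so channel A carries more.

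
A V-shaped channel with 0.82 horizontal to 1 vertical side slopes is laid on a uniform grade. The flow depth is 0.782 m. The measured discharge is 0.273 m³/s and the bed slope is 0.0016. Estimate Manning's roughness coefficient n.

n = 0.029

For a triangular section with side slope z = 0.82: A = zy² = 0.82×0.782² = 0.5014 m²; P = 2y√(1+z²) = 2×0.782×1.293 = 2.023 m.
Hydraulic radius R = A/P = 0.5014/2.023 = 0.2479 m.
Rearranging Manning's equation: n = (1/Q) A R^(2/3) S^(1/2) = (1/0.273) × 0.5014 × 0.2479^(2/3) × √0.0016 = 0.029.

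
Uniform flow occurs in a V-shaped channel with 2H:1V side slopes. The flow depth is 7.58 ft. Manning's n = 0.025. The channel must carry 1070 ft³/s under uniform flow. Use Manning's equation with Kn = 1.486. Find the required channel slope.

For a triangular section with side slope z = 2: A = zy² = 2×7.58² = 114.9 ft²; P = 2y√(1+z²) = 2×7.58×2.236 = 33.9 ft.
Hydraulic radius R = A/P = 114.9/33.9 = 3.39 ft.
From Manning's equation, S = [nQ / (1.486 A R^(2/3))]² = [0.025 × 1070 / (1.486 × 114.9 × 3.39^(2/3))]² = 0.00482.

S = 0.00482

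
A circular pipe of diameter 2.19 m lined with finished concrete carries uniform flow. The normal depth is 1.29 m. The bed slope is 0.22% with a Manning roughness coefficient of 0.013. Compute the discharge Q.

For a circular section of diameter D = 2.19 m at depth y = 1.29 m, the central angle is θ = 2 arccos(1 − 2y/D) = 3.5 rad. Then A = (D²/8)(θ − sin θ) = 2.308 m² and P = Dθ/2 = 3.832 m.
Hydraulic radius R = A/P = 2.308/3.832 = 0.6023 m.
Manning's equation: Q = (1/n) A R^(2/3) S^(1/2) = (1/0.013) × 2.308 × 0.6023^(2/3) × 0.0022^(1/2) = 5.94 m³/s.

Q = 5.94 m³/s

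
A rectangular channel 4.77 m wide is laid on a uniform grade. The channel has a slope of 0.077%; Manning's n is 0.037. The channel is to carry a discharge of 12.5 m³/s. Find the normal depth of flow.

Manning's equation rearranged: A R^(2/3) = nQ / (1·√S) = 0.037 × 12.5 / (√0.00077) = 16.67.
Trying y = 3.58 m: A R^(2/3) = 21.69 — high.
Trying y = 2.06 m: A R^(2/3) = 10.5 — low.
Trying y = 2.92 m: A R^(2/3) = 16.7 — close enough.

y_n = 2.92 m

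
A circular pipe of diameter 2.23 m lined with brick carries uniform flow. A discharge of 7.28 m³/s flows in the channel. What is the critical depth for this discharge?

y_c = 1.26 m

At critical depth, Q² T / (g A³) = 1, i.e. A³/T = Q²/g = 7.28²/9.81 = 5.402.
At y = 1.02 m: A³/T = 2.376 — low.
At y = 1.48 m: A³/T = 9.892 — high.
At y = 1.26 m: A³/T = 5.327 — close enough.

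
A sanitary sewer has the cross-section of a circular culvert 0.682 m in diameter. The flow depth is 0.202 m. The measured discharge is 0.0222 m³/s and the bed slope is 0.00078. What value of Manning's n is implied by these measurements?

n = 0.027

For a circular section of diameter D = 0.682 m at depth y = 0.202 m, the central angle is θ = 2 arccos(1 − 2y/D) = 2.302 rad. Then A = (D²/8)(θ − sin θ) = 0.09055 m² and P = Dθ/2 = 0.7849 m.
Hydraulic radius R = A/P = 0.09055/0.7849 = 0.1154 m.
Rearranging Manning's equation: n = (1/Q) A R^(2/3) S^(1/2) = (1/0.0222) × 0.09055 × 0.1154^(2/3) × √0.00078 = 0.027.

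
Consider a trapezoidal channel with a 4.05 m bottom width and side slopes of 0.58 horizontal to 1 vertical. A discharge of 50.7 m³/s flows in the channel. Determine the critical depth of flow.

y_c = 2.25 m

At critical depth, Q² T / (g A³) = 1, i.e. A³/T = Q²/g = 50.7²/9.81 = 262.
At y = 2.79 m: A³/T = 542.8 — too large.
At y = 1.71 m: A³/T = 106.2 — too small.
At y = 2.25 m: A³/T = 262.6 — close enough.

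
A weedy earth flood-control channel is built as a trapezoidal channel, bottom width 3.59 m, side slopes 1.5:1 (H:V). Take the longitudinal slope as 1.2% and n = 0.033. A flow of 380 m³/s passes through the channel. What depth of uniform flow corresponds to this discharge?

Manning's equation rearranged: A R^(2/3) = nQ / (1·√S) = 0.033 × 380 / (√0.012) = 114.5.
Trying y = 5.73 m: A R^(2/3) = 141.3 — over.
Trying y = 4.38 m: A R^(2/3) = 77.45 — short.
Trying y = 5.22 m: A R^(2/3) = 114.4 — ≈ 114.5.

y_n = 5.22 m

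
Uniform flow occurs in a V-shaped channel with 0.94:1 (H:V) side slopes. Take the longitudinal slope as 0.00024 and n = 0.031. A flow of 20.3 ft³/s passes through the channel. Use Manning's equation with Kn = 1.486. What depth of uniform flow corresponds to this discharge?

y_n = 4.63 ft

Manning's equation rearranged: A R^(2/3) = nQ / (1.486·√S) = 0.031 × 20.3 / (1.486 × √0.00024) = 27.34.
Trying y = 5.53 ft: A R^(2/3) = 44 — over.
Trying y = 4.63 ft: A R^(2/3) = 27.4 — close enough.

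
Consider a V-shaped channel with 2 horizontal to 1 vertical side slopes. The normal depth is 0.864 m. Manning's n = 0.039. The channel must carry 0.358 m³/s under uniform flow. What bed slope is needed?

For a triangular section with side slope z = 2: A = zy² = 2×0.864² = 1.493 m²; P = 2y√(1+z²) = 2×0.864×2.236 = 3.864 m.
Hydraulic radius R = A/P = 1.493/3.864 = 0.3864 m.
From Manning's equation, S = [nQ / (1 A R^(2/3))]² = [0.039 × 0.358 / (1 × 1.493 × 0.3864^(2/3))]² = 0.000311.

S = 0.000311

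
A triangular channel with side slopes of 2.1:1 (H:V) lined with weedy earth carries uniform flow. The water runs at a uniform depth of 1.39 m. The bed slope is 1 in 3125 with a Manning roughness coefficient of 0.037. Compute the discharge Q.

Q = 1.44 m³/s

For a triangular section with side slope z = 2.1: A = zy² = 2.1×1.39² = 4.057 m²; P = 2y√(1+z²) = 2×1.39×2.326 = 6.466 m.
Hydraulic radius R = A/P = 4.057/6.466 = 0.6275 m.
Manning's equation: Q = (1/n) A R^(2/3) S^(1/2) = (1/0.037) × 4.057 × 0.6275^(2/3) × 0.00032^(1/2) = 1.44 m³/s.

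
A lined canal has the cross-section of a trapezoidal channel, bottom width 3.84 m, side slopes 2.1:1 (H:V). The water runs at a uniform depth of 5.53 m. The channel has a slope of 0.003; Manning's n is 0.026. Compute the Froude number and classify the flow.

subcritical

With bottom width b = 3.84 m and side slope z = 2.1: A = (b + zy)y = (3.84 + 2.1×5.53)×5.53 = 85.46 m²; P = b + 2y√(1+z²) = 3.84 + 2×5.53×2.326 = 29.56 m.
Hydraulic radius R = A/P = 85.46/29.56 = 2.89 m.
V = (1/n) R^(2/3) √S = (1/0.026) × 2.89^(2/3) × √0.003 = 4.275 m/s. Hydraulic depth D_h = A/T = 85.46/27.07 = 3.157 m.
Froude number Fr = V/√(g·D_h) = 4.275/√(9.81×3.157) = 0.768, which is less than 1, so the flow is subcritical.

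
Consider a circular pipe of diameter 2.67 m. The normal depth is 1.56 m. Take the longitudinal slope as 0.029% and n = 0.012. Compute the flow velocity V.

For a circular section of diameter D = 2.67 m at depth y = 1.56 m, the central angle is θ = 2 arccos(1 − 2y/D) = 3.48 rad. Then A = (D²/8)(θ − sin θ) = 3.397 m² and P = Dθ/2 = 4.646 m.
Hydraulic radius R = A/P = 3.397/4.646 = 0.7312 m.
From Manning's equation, V = (1/n) R^(2/3) S^(1/2) = (1/0.012) × 0.7312^(2/3) × 0.00029^(1/2) = 1.15 m/s.

V = 1.15 m/s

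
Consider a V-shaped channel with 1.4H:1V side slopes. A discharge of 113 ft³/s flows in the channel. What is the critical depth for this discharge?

At critical depth, Q² T / (g A³) = 1, i.e. A³/T = Q²/g = 113²/32.2 = 396.6.
Trying y = 3.7 ft: A³/T = 679.6 — too large.
Trying y = 2.41 ft: A³/T = 79.67 — too small.
Trying y = 3.32 ft: A³/T = 395.3 — ≈ 396.6.

y_c = 3.32 ft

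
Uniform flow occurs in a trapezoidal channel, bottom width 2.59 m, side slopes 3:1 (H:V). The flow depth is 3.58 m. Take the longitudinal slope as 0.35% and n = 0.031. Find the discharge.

Q = 139 m³/s

With bottom width b = 2.59 m and side slope z = 3: A = (b + zy)y = (2.59 + 3×3.58)×3.58 = 47.72 m²; P = b + 2y√(1+z²) = 2.59 + 2×3.58×3.162 = 25.23 m.
Hydraulic radius R = A/P = 47.72/25.23 = 1.891 m.
Manning's equation: Q = (1/n) A R^(2/3) S^(1/2) = (1/0.031) × 47.72 × 1.891^(2/3) × 0.0035^(1/2) = 139 m³/s.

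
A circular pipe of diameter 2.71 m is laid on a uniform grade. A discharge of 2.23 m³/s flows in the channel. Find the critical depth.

y_c = 0.646 m

At critical depth, Q² T / (g A³) = 1, i.e. A³/T = Q²/g = 2.23²/9.81 = 0.5069.
Trying y = 0.541 m: A³/T = 0.2536 — short.
Trying y = 0.759 m: A³/T = 0.9506 — over.
Trying y = 0.646 m: A³/T = 0.5075 — ≈ 0.5069.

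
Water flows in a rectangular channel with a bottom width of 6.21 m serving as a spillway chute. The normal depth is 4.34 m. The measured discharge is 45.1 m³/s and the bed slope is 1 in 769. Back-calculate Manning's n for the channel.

n = 0.032

Flow area A = b·y = 6.21 × 4.34 = 26.95 m². Wetted perimeter P = b + 2y = 6.21 + 2×4.34 = 14.89 m.
Hydraulic radius R = A/P = 26.95/14.89 = 1.81 m.
Rearranging Manning's equation: n = (1/Q) A R^(2/3) S^(1/2) = (1/45.1) × 26.95 × 1.81^(2/3) × √0.0013 = 0.032.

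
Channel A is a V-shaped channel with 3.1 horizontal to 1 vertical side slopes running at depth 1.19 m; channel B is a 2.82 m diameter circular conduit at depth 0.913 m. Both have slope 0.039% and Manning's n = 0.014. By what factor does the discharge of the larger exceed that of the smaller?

Channel A: For a triangular section with side slope z = 3.1: A = zy² = 3.1×1.19² = 4.39 m²; P = 2y√(1+z²) = 2×1.19×3.257 = 7.752 m. Hydraulic radius R = A/P = 4.39/7.752 = 0.5663 m. Q_A = (1/0.014)·4.39·0.5663^(2/3)·√0.00039 = 4.238 m³/s.
Channel B: For a circular section of diameter D = 2.82 m at depth y = 0.913 m, the central angle is θ = 2 arccos(1 − 2y/D) = 2.421 rad. Then A = (D²/8)(θ − sin θ) = 1.751 m² and P = Dθ/2 = 3.414 m. Hydraulic radius R = A/P = 1.751/3.414 = 0.5129 m. Q_B = (1/0.014)·1.751·0.5129^(2/3)·√0.00039 = 1.583 m³/s.
The larger discharge is 4.238 m³/s and the smaller is 1.583 m³/s; the ratio is 2.68.

2.68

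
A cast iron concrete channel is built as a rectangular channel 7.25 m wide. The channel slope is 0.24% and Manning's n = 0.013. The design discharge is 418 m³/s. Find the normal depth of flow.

Manning's equation rearranged: A R^(2/3) = nQ / (1·√S) = 0.013 × 418 / (√0.0024) = 110.9.
At y = 10.2 m: A R^(2/3) = 142.5 — too large.
At y = 6.8 m: A R^(2/3) = 87.5 — too small.
At y = 8.26 m: A R^(2/3) = 110.9 — close enough.

y_n = 8.26 m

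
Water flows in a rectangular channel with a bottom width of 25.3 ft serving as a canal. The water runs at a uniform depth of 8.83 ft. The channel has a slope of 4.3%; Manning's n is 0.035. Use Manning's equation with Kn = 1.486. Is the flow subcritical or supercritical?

Flow area A = b·y = 25.3 × 8.83 = 223.4 ft². Wetted perimeter P = b + 2y = 25.3 + 2×8.83 = 42.96 ft.
Hydraulic radius R = A/P = 223.4/42.96 = 5.2 ft.
V = (1.486/n) R^(2/3) √S = (1.486/0.035) × 5.2^(2/3) × √0.043 = 26.43 ft/s. Hydraulic depth D_h = A/T = 223.4/25.3 = 8.83 ft.
Froude number Fr = V/√(g·D_h) = 26.43/√(32.2×8.83) = 1.57, which is greater than 1, so the flow is supercritical.

supercritical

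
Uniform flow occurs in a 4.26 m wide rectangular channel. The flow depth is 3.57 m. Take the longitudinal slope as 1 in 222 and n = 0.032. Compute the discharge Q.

Q = 38.7 m³/s

Flow area A = b·y = 4.26 × 3.57 = 15.21 m². Wetted perimeter P = b + 2y = 4.26 + 2×3.57 = 11.4 m.
Hydraulic radius R = A/P = 15.21/11.4 = 1.334 m.
Manning's equation: Q = (1/n) A R^(2/3) S^(1/2) = (1/0.032) × 15.21 × 1.334^(2/3) × 0.004505^(1/2) = 38.7 m³/s.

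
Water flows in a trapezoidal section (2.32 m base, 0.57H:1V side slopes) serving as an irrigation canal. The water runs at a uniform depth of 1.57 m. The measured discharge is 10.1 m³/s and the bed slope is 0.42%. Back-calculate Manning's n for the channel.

With bottom width b = 2.32 m and side slope z = 0.57: A = (b + zy)y = (2.32 + 0.57×1.57)×1.57 = 5.047 m²; P = b + 2y√(1+z²) = 2.32 + 2×1.57×1.151 = 5.934 m.
Hydraulic radius R = A/P = 5.047/5.934 = 0.8505 m.
Rearranging Manning's equation: n = (1/Q) A R^(2/3) S^(1/2) = (1/10.1) × 5.047 × 0.8505^(2/3) × √0.0042 = 0.0291.

n = 0.0291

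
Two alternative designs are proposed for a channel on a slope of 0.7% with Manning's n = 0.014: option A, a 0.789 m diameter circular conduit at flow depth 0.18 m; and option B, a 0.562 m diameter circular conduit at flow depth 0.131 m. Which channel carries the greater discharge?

channel A

Channel A: For a circular section of diameter D = 0.789 m at depth y = 0.18 m, the central angle is θ = 2 arccos(1 − 2y/D) = 1.992 rad. Then A = (D²/8)(θ − sin θ) = 0.08398 m² and P = Dθ/2 = 0.7858 m. Hydraulic radius R = A/P = 0.08398/0.7858 = 0.1069 m. Q_A = (1/0.014)·0.08398·0.1069^(2/3)·√0.007 = 0.113 m³/s.
Channel B: For a circular section of diameter D = 0.562 m at depth y = 0.131 m, the central angle is θ = 2 arccos(1 − 2y/D) = 2.015 rad. Then A = (D²/8)(θ − sin θ) = 0.04393 m² and P = Dθ/2 = 0.5663 m. Hydraulic radius R = A/P = 0.04393/0.5663 = 0.07756 m. Q_B = (1/0.014)·0.04393·0.07756^(2/3)·√0.007 = 0.04774 m³/s.
Q_A = 0.113 m³/s vs Q_B = 0.04774 m³/s, so channel A carries more.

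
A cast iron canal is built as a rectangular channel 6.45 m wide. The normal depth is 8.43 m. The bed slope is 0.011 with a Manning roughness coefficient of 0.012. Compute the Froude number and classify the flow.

Flow area A = b·y = 6.45 × 8.43 = 54.37 m². Wetted perimeter P = b + 2y = 6.45 + 2×8.43 = 23.31 m.
Hydraulic radius R = A/P = 54.37/23.31 = 2.333 m.
V = (1/n) R^(2/3) √S = (1/0.012) × 2.333^(2/3) × √0.011 = 15.37 m/s. Hydraulic depth D_h = A/T = 54.37/6.45 = 8.43 m.
Froude number Fr = V/√(g·D_h) = 15.37/√(9.81×8.43) = 1.69, which is greater than 1, so the flow is supercritical.

supercritical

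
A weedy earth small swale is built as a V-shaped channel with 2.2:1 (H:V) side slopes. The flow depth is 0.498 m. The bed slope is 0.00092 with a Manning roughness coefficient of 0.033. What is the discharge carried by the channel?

Q = 0.186 m³/s

For a triangular section with side slope z = 2.2: A = zy² = 2.2×0.498² = 0.5456 m²; P = 2y√(1+z²) = 2×0.498×2.417 = 2.407 m.
Hydraulic radius R = A/P = 0.5456/2.407 = 0.2267 m.
Manning's equation: Q = (1/n) A R^(2/3) S^(1/2) = (1/0.033) × 0.5456 × 0.2267^(2/3) × 0.00092^(1/2) = 0.186 m³/s.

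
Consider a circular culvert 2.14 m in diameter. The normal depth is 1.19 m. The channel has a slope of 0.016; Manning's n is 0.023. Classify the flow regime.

For a circular section of diameter D = 2.14 m at depth y = 1.19 m, the central angle is θ = 2 arccos(1 − 2y/D) = 3.366 rad. Then A = (D²/8)(θ − sin θ) = 2.055 m² and P = Dθ/2 = 3.602 m.
Hydraulic radius R = A/P = 2.055/3.602 = 0.5704 m.
V = (1/n) R^(2/3) √S = (1/0.023) × 0.5704^(2/3) × √0.016 = 3.783 m/s. Hydraulic depth D_h = A/T = 2.055/2.126 = 0.9662 m.
Froude number Fr = V/√(g·D_h) = 3.783/√(9.81×0.9662) = 1.23, which is greater than 1, so the flow is supercritical.

supercritical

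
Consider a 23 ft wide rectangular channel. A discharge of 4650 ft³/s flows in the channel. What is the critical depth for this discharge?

For a rectangular channel, critical depth y_c = (q²/g)^(1/3) where q = Q/b = 4650/23 = 202.2 ft²/s.
So y_c = (202.2²/32.2)^(1/3) = 10.8 ft.

y_c = 10.8 ft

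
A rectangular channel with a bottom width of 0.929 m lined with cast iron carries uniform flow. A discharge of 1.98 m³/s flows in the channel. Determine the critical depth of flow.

For a rectangular channel, critical depth y_c = (q²/g)^(1/3) where q = Q/b = 1.98/0.929 = 2.131 m²/s.
So y_c = (2.131²/9.81)^(1/3) = 0.774 m.

y_c = 0.774 m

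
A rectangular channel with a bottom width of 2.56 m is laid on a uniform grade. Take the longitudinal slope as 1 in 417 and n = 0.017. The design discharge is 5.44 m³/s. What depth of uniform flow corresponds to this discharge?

Manning's equation rearranged: A R^(2/3) = nQ / (1·√S) = 0.017 × 5.44 / (√0.002398) = 1.888.
Trying y = 1.33 m: A R^(2/3) = 2.561 — over.
Trying y = 0.875 m: A R^(2/3) = 1.448 — short.
Trying y = 1.06 m: A R^(2/3) = 1.887 — matches.

y_n = 1.06 m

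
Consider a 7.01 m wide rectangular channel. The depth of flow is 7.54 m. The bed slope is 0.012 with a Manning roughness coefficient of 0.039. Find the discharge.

Q = 266 m³/s

Flow area A = b·y = 7.01 × 7.54 = 52.86 m². Wetted perimeter P = b + 2y = 7.01 + 2×7.54 = 22.09 m.
Hydraulic radius R = A/P = 52.86/22.09 = 2.393 m.
Manning's equation: Q = (1/n) A R^(2/3) S^(1/2) = (1/0.039) × 52.86 × 2.393^(2/3) × 0.012^(1/2) = 266 m³/s.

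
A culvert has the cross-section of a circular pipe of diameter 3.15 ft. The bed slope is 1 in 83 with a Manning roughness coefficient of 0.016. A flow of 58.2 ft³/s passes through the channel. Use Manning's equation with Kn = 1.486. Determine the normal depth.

Manning's equation rearranged: A R^(2/3) = nQ / (1.486·√S) = 0.016 × 58.2 / (1.486 × √0.01205) = 5.709.
At y = 2.49 ft: A R^(2/3) = 6.419 — over.
At y = 2.25 ft: A R^(2/3) = 5.711 — close enough.

y_n = 2.25 ft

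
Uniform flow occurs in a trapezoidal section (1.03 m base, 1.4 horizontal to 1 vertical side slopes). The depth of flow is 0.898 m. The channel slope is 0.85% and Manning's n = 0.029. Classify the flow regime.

With bottom width b = 1.03 m and side slope z = 1.4: A = (b + zy)y = (1.03 + 1.4×0.898)×0.898 = 2.054 m²; P = b + 2y√(1+z²) = 1.03 + 2×0.898×1.72 = 4.12 m.
Hydraulic radius R = A/P = 2.054/4.12 = 0.4985 m.
V = (1/n) R^(2/3) √S = (1/0.029) × 0.4985^(2/3) × √0.0085 = 1.999 m/s. Hydraulic depth D_h = A/T = 2.054/3.544 = 0.5795 m.
Froude number Fr = V/√(g·D_h) = 1.999/√(9.81×0.5795) = 0.838, which is less than 1, so the flow is subcritical.

subcritical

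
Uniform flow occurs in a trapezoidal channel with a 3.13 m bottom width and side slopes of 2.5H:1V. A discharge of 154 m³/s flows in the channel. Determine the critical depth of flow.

y_c = 3.22 m

At critical depth, Q² T / (g A³) = 1, i.e. A³/T = Q²/g = 154²/9.81 = 2418.
Try y = 2.59 m: A³/T = 957.4 — too small.
Try y = 4.01 m: A³/T = 6333 — too large.
Try y = 3.22 m: A³/T = 2426 — matches.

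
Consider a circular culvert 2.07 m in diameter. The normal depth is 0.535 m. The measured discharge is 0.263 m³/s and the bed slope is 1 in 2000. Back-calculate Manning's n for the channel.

For a circular section of diameter D = 2.07 m at depth y = 0.535 m, the central angle is θ = 2 arccos(1 − 2y/D) = 2.133 rad. Then A = (D²/8)(θ − sin θ) = 0.6895 m² and P = Dθ/2 = 2.208 m.
Hydraulic radius R = A/P = 0.6895/2.208 = 0.3123 m.
Rearranging Manning's equation: n = (1/Q) A R^(2/3) S^(1/2) = (1/0.263) × 0.6895 × 0.3123^(2/3) × √0.0005 = 0.027.

n = 0.027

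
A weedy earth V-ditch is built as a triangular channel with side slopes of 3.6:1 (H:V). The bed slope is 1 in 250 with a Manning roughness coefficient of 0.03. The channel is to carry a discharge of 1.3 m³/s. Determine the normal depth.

y_n = 0.619 m

Manning's equation rearranged: A R^(2/3) = nQ / (1·√S) = 0.03 × 1.3 / (√0.004) = 0.6166.
Try y = 0.529 m: A R^(2/3) = 0.405 — low.
Try y = 0.619 m: A R^(2/3) = 0.6157 — close enough.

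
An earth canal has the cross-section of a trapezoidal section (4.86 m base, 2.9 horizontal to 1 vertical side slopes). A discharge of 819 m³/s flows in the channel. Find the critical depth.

At critical depth, Q² T / (g A³) = 1, i.e. A³/T = Q²/g = 819²/9.81 = 68380.
At y = 5.45 m: A³/T = 39170 — too small.
At y = 6.18 m: A³/T = 68570 — close enough.

y_c = 6.18 m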